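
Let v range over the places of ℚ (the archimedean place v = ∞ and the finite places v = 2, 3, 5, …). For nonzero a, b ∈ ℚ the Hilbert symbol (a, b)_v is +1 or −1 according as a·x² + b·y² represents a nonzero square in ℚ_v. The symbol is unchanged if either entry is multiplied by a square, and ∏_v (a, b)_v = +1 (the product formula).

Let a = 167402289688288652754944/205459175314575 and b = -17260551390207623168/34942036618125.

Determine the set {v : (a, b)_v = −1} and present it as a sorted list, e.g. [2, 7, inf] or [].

[2, 3, 7, 11, 17, 23]

(a, b) ≡ (30107, -9177) mod (ℚ^×)²; places V = {2, 3, 5, 7, 11, 13, 17, 19, 23, ∞}.
(a,b)_∞: sgn(30107)=+, sgn(-9177)=−, so +1.
(a,b)_17: α=3, u≡7; β=2, v≡3 (mod 17); (7|17)=-1, (3|17)=-1; sign (−1)^0·-1^2·-1^3 = -1.
(a,b)_11: α=3, u≡3; β=2, v≡7 (mod 11); (3|11)=+1, (7|11)=-1; sign (−1)^0·+1^2·-1^3 = -1.
(a,b)_7: α=-7, u≡6; β=-5, v≡3 (mod 7); (6|7)=-1, (3|7)=-1; sign (−1)^1·-1^-5·-1^-7 = -1.
(a,b)_2: α=16, β=14; u≡3, v≡7 (mod 8); ε(u)ε(v)=1·1, αω(v)=16·0, βω(u)=14·1; sum ≡ 1  ⇒  -1.
(a,b)_13: α=-2, u≡12; β=-2, v≡4 (mod 13); (12|13)=+1, (4|13)=+1; sign (−1)^0·+1^-2·+1^-2 = +1.
(a,b)_23: α=1, u≡11; β=3, v≡17 (mod 23); (11|23)=-1, (17|23)=-1; sign (−1)^1·-1^3·-1^1 = -1.
(a,b)_19: α=8, u≡6; β=5, v≡6 (mod 19); (6|19)=+1, (6|19)=+1; sign (−1)^0·+1^5·+1^8 = +1.
(a,b)_5: α=-2, u≡3; β=-4, v≡3 (mod 5); (3|5)=-1, (3|5)=-1; sign (−1)^0·-1^-4·-1^-2 = +1.
(a,b)_3: α=-10, u≡2; β=-9, v≡1 (mod 3); (2|3)=-1, (1|3)=+1; sign (−1)^0·-1^-9·+1^-10 = -1.
|Ram(30107, -9177)| = 6, even; anisotropic at {2, 3, 7, 11, 17, 23}.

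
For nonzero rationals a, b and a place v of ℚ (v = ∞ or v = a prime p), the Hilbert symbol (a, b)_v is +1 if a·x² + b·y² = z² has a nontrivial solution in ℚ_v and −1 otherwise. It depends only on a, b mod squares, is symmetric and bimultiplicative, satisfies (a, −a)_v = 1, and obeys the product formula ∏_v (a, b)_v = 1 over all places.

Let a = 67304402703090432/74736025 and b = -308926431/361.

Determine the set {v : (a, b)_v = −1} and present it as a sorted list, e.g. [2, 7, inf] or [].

Mod squares: a ≡ 3, b ≡ -283679. Check v ∈ {∞, 2, 3, 5, 7, 11, 13, 17, 19, 37, 41}.
v=13: a=13^-2·(≡12), b=13^0·(≡7) mod 13; (12|13)=+1, (7|13)=-1; (−1)^{-2·0·6}·(+1)^0·(-1)^-2 = +1.
v=11: a=11^4·(≡1), b=11^3·(≡6) mod 11; (1|11)=+1, (6|11)=-1; (−1)^{4·3·5}·(+1)^3·(-1)^4 = +1.
v=7: a=7^-2·(≡6), b=7^0·(≡3) mod 7; (6|7)=-1, (3|7)=-1; (−1)^{-2·0·3}·(-1)^0·(-1)^-2 = +1.
v=19: a=19^-2·(≡12), b=19^-2·(≡3) mod 19; (12|19)=-1, (3|19)=-1; (−1)^{-2·-2·9}·(-1)^-2·(-1)^-2 = +1.
v=37: a=37^2·(≡21), b=37^1·(≡6) mod 37; (21|37)=+1, (6|37)=-1; (−1)^{2·1·18}·(+1)^1·(-1)^2 = +1.
v=17: a=17^2·(≡10), b=17^1·(≡6) mod 17; (10|17)=-1, (6|17)=-1; (−1)^{2·1·8}·(-1)^1·(-1)^2 = -1.
v=5: a=5^-2·(≡2), b=5^0·(≡4) mod 5; (2|5)=-1, (4|5)=+1; (−1)^{-2·0·2}·(-1)^0·(+1)^-2 = +1.
v=2: v_2(a)=8, v_2(b)=0; units ≡ 3, 1 (mod 8); ε·ε+αω+βω = 1·0+8·0+0·1 ≡ 0  ⇒  (a,b)_2 = +1.
v=41: a=41^2·(≡17), b=41^1·(≡2) mod 41; (17|41)=-1, (2|41)=+1; (−1)^{2·1·20}·(-1)^1·(+1)^2 = -1.
v=∞: 3 > 0 and -283679 < 0  ⇒  (a,b)_∞ = +1.
v=3: a=3^3·(≡1), b=3^2·(≡1) mod 3; (1|3)=+1, (1|3)=+1; (−1)^{3·2·1}·(+1)^2·(+1)^3 = +1.
|Ram(3, -283679)| = 2, even; anisotropic at {17, 41}.

[17, 41]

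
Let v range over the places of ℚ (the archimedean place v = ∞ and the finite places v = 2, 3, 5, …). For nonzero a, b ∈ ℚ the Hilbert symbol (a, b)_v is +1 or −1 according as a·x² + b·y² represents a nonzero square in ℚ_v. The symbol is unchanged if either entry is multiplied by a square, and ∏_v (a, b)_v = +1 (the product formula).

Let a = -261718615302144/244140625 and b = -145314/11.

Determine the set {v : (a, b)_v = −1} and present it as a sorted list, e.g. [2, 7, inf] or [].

[3, 17, 23, inf]

(a, b) ≡ (-14586, -19734) mod (ℚ^×)²; places V = {2, 3, 5, 7, 11, 13, 17, 23, ∞}.
(a,b)_7: α=2, u≡1; β=0, v≡5 (mod 7); (1|7)=+1, (5|7)=-1; sign (−1)^0·+1^0·-1^2 = +1.
(a,b)_2: α=13, β=1; u≡3, v≡5 (mod 8); ε(u)ε(v)=1·0, αω(v)=13·1, βω(u)=1·1; sum ≡ 0  ⇒  +1.
(a,b)_11: α=1, u≡5; β=-1, v≡7 (mod 11); (5|11)=+1, (7|11)=-1; sign (−1)^1·+1^-1·-1^1 = +1.
(a,b)_3: α=1, u≡1; β=5, v≡1 (mod 3); (1|3)=+1, (1|3)=+1; sign (−1)^1·+1^5·+1^1 = -1.
(a,b)_17: α=1, u≡8; β=0, v≡11 (mod 17); (8|17)=+1, (11|17)=-1; sign (−1)^0·+1^0·-1^1 = -1.
(a,b)_13: α=3, u≡4; β=1, v≡12 (mod 13); (4|13)=+1, (12|13)=+1; sign (−1)^0·+1^1·+1^3 = +1.
(a,b)_∞: sgn(-14586)=−, sgn(-19734)=−, so -1.
(a,b)_5: α=-12, u≡1; β=0, v≡1 (mod 5); (1|5)=+1, (1|5)=+1; sign (−1)^0·+1^0·+1^-12 = +1.
(a,b)_23: α=2, u≡20; β=1, v≡9 (mod 23); (20|23)=-1, (9|23)=+1; sign (−1)^0·-1^1·+1^2 = -1.
|Ram(-14586, -19734)| = 4, even; anisotropic at {3, 17, 23, ∞}.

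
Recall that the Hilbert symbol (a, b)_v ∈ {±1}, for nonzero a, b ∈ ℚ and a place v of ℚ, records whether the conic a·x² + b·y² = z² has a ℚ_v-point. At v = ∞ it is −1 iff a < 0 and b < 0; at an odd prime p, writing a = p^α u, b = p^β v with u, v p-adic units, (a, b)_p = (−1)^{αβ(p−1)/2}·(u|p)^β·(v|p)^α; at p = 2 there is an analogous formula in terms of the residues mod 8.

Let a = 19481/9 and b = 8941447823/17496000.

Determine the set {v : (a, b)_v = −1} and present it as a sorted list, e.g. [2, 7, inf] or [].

(a, b) ≡ (161, 22621305) mod (ℚ^×)²; places V = {2, 3, 5, 7, 11, 17, 19, 23, 29, ∞}.
(a,b)_19: α=0, u≡7; β=1, v≡5 (mod 19); (7|19)=+1, (5|19)=+1; sign (−1)^0·+1^1·+1^0 = +1.
(a,b)_2: α=0, β=-6; u≡1, v≡1 (mod 8); ε(u)ε(v)=0·0, αω(v)=0·0, βω(u)=-6·0; sum ≡ 0  ⇒  +1.
(a,b)_3: α=-2, u≡2; β=-7, v≡1 (mod 3); (2|3)=-1, (1|3)=+1; sign (−1)^0·-1^-7·+1^-2 = -1.
(a,b)_17: α=0, u≡15; β=1, v≡6 (mod 17); (15|17)=+1, (6|17)=-1; sign (−1)^0·+1^1·-1^0 = +1.
(a,b)_23: α=1, u≡20; β=1, v≡9 (mod 23); (20|23)=-1, (9|23)=+1; sign (−1)^1·-1^1·+1^1 = +1.
(a,b)_7: α=1, u≡2; β=3, v≡1 (mod 7); (2|7)=+1, (1|7)=+1; sign (−1)^1·+1^3·+1^1 = -1.
(a,b)_11: α=2, u≡2; β=2, v≡9 (mod 11); (2|11)=-1, (9|11)=+1; sign (−1)^0·-1^2·+1^2 = +1.
(a,b)_29: α=0, u≡25; β=1, v≡2 (mod 29); (25|29)=+1, (2|29)=-1; sign (−1)^0·+1^1·-1^0 = +1.
(a,b)_∞: sgn(161)=+, sgn(22621305)=+, so +1.
(a,b)_5: α=0, u≡4; β=-3, v≡1 (mod 5); (4|5)=+1, (1|5)=+1; sign (−1)^0·+1^-3·+1^0 = +1.
|Ram(161, 22621305)| = 2, even; anisotropic at {3, 7}.

[3, 7]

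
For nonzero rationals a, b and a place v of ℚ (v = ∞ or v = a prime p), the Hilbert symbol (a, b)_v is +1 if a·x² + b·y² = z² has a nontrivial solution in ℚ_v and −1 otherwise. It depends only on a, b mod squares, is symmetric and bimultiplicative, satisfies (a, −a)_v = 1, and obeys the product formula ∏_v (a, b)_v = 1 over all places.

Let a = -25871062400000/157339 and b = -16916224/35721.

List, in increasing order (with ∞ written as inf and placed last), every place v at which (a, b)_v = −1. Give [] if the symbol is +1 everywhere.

(a, b) ≡ (-1451885, -391) mod (ℚ^×)²; places V = {2, 3, 5, 7, 13, 17, 19, 23, 29, 31, ∞}.
(a,b)_23: α=2, u≡16; β=1, v≡3 (mod 23); (16|23)=+1, (3|23)=+1; sign (−1)^0·+1^1·+1^2 = +1.
(a,b)_17: α=1, u≡5; β=1, v≡10 (mod 17); (5|17)=-1, (10|17)=-1; sign (−1)^0·-1^1·-1^1 = +1.
(a,b)_19: α=-1, u≡12; β=0, v≡8 (mod 19); (12|19)=-1, (8|19)=-1; sign (−1)^0·-1^0·-1^-1 = -1.
(a,b)_31: α=1, u≡24; β=0, v≡15 (mod 31); (24|31)=-1, (15|31)=-1; sign (−1)^0·-1^0·-1^1 = -1.
(a,b)_13: α=-2, u≡5; β=2, v≡3 (mod 13); (5|13)=-1, (3|13)=+1; sign (−1)^0·-1^2·+1^-2 = +1.
(a,b)_∞: sgn(-1451885)=−, sgn(-391)=−, so -1.
(a,b)_5: α=5, u≡3; β=0, v≡1 (mod 5); (3|5)=-1, (1|5)=+1; sign (−1)^0·-1^0·+1^5 = +1.
(a,b)_3: α=0, u≡1; β=-6, v≡2 (mod 3); (1|3)=+1, (2|3)=-1; sign (−1)^0·+1^-6·-1^0 = +1.
(a,b)_29: α=1, u≡27; β=0, v≡21 (mod 29); (27|29)=-1, (21|29)=-1; sign (−1)^0·-1^0·-1^1 = -1.
(a,b)_2: α=10, β=8; u≡3, v≡1 (mod 8); ε(u)ε(v)=1·0, αω(v)=10·0, βω(u)=8·1; sum ≡ 0  ⇒  +1.
(a,b)_7: α=-2, u≡3; β=-2, v≡4 (mod 7); (3|7)=-1, (4|7)=+1; sign (−1)^0·-1^-2·+1^-2 = +1.
(-1451885, -391 / ℚ) ramifies at {19, 29, 31, ∞}: a division algebra.

[19, 29, 31, inf]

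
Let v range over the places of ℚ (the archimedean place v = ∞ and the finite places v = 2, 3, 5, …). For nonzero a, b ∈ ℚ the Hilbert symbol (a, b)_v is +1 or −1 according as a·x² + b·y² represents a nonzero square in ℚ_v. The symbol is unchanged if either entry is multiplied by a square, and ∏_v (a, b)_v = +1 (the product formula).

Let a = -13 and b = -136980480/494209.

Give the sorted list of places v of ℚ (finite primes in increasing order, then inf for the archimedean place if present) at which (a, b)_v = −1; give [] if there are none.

Mod squares: a ≡ -13, b ≡ -2730. Check v ∈ {∞, 2, 3, 5, 7, 13, 19, 37}.
v=13: a=13^1·(≡12), b=13^1·(≡8) mod 13; (12|13)=+1, (8|13)=-1; (−1)^{1·1·6}·(+1)^1·(-1)^1 = -1.
v=∞: -13 < 0 and -2730 < 0  ⇒  (a,b)_∞ = -1.
v=7: a=7^0·(≡1), b=7^3·(≡2) mod 7; (1|7)=+1, (2|7)=+1; (−1)^{0·3·3}·(+1)^3·(+1)^0 = +1.
v=5: a=5^0·(≡2), b=5^1·(≡1) mod 5; (2|5)=-1, (1|5)=+1; (−1)^{0·1·2}·(-1)^1·(+1)^0 = -1.
v=19: a=19^0·(≡6), b=19^-2·(≡1) mod 19; (6|19)=+1, (1|19)=+1; (−1)^{0·-2·9}·(+1)^-2·(+1)^0 = +1.
v=3: a=3^0·(≡2), b=3^1·(≡2) mod 3; (2|3)=-1, (2|3)=-1; (−1)^{0·1·1}·(-1)^1·(-1)^0 = -1.
v=2: v_2(a)=0, v_2(b)=11; units ≡ 3, 3 (mod 8); ε·ε+αω+βω = 1·1+0·1+11·1 ≡ 0  ⇒  (a,b)_2 = +1.
v=37: a=37^0·(≡24), b=37^-2·(≡17) mod 37; (24|37)=-1, (17|37)=-1; (−1)^{0·-2·18}·(-1)^-2·(-1)^0 = +1.
|Ram(-13, -2730)| = 4, even; anisotropic at {3, 5, 13, ∞}.

[3, 5, 13, inf]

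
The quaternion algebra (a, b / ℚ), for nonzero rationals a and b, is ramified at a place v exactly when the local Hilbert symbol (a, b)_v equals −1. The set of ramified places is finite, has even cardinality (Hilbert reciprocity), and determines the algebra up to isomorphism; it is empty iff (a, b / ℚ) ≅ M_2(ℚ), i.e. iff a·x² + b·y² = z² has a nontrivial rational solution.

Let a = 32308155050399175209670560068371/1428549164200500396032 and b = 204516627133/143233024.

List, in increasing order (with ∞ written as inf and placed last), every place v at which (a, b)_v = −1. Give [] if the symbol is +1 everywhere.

(a, b) ≡ (14467, 37) mod (ℚ^×)²; places V = {2, 3, 7, 11, 13, 17, 19, 23, 37, 43, ∞}.
(a,b)_37: α=3, u≡7; β=1, v≡9 (mod 37); (7|37)=+1, (9|37)=+1; sign (−1)^0·+1^1·+1^3 = +1.
(a,b)_3: α=6, u≡1; β=0, v≡1 (mod 3); (1|3)=+1, (1|3)=+1; sign (−1)^0·+1^0·+1^6 = +1.
(a,b)_11: α=-4, u≡2; β=-2, v≡5 (mod 11); (2|11)=-1, (5|11)=+1; sign (−1)^0·-1^-2·+1^-4 = +1.
(a,b)_43: α=4, u≡19; β=2, v≡12 (mod 43); (19|43)=-1, (12|43)=-1; sign (−1)^0·-1^2·-1^4 = +1.
(a,b)_23: α=1, u≡8; β=0, v≡20 (mod 23); (8|23)=+1, (20|23)=-1; sign (−1)^0·+1^0·-1^1 = -1.
(a,b)_17: α=-5, u≡2; β=-2, v≡14 (mod 17); (2|17)=+1, (14|17)=-1; sign (−1)^0·+1^-2·-1^-5 = -1.
(a,b)_19: α=6, u≡14; β=2, v≡14 (mod 19); (14|19)=-1, (14|19)=-1; sign (−1)^0·-1^2·-1^6 = +1.
(a,b)_7: α=2, u≡5; β=2, v≡2 (mod 7); (5|7)=-1, (2|7)=+1; sign (−1)^0·-1^2·+1^2 = +1.
(a,b)_2: α=-36, β=-12; u≡3, v≡5 (mod 8); ε(u)ε(v)=1·0, αω(v)=-36·1, βω(u)=-12·1; sum ≡ 0  ⇒  +1.
(a,b)_13: α=6, u≡6; β=2, v≡2 (mod 13); (6|13)=-1, (2|13)=-1; sign (−1)^0·-1^2·-1^6 = +1.
(a,b)_∞: sgn(14467)=+, sgn(37)=+, so +1.
(14467, 37 / ℚ) ramifies at {17, 23}: a division algebra.

[17, 23]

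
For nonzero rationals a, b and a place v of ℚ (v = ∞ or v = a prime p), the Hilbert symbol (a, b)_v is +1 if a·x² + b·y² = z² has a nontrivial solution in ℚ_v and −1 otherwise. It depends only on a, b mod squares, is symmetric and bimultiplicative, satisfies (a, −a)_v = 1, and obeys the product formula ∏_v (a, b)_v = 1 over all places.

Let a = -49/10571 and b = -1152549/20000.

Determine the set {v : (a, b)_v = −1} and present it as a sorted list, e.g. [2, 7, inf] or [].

Mod squares: a ≡ -11, b ≡ -3162. Check v ∈ {∞, 2, 3, 5, 7, 11, 17, 31}.
v=∞: -11 < 0 and -3162 < 0  ⇒  (a,b)_∞ = -1.
v=3: a=3^0·(≡1), b=3^7·(≡2) mod 3; (1|3)=+1, (2|3)=-1; (−1)^{0·7·1}·(+1)^7·(-1)^0 = +1.
v=5: a=5^0·(≡1), b=5^-4·(≡3) mod 5; (1|5)=+1, (3|5)=-1; (−1)^{0·-4·2}·(+1)^-4·(-1)^0 = +1.
v=7: a=7^2·(≡6), b=7^0·(≡1) mod 7; (6|7)=-1, (1|7)=+1; (−1)^{2·0·3}·(-1)^0·(+1)^2 = +1.
v=2: v_2(a)=0, v_2(b)=-5; units ≡ 5, 3 (mod 8); ε·ε+αω+βω = 0·1+0·1+-5·1 ≡ 1  ⇒  (a,b)_2 = -1.
v=11: a=11^-1·(≡7), b=11^0·(≡10) mod 11; (7|11)=-1, (10|11)=-1; (−1)^{-1·0·5}·(-1)^0·(-1)^-1 = -1.
v=31: a=31^-2·(≡4), b=31^1·(≡29) mod 31; (4|31)=+1, (29|31)=-1; (−1)^{-2·1·15}·(+1)^1·(-1)^-2 = +1.
v=17: a=17^0·(≡5), b=17^1·(≡2) mod 17; (5|17)=-1, (2|17)=+1; (−1)^{0·1·8}·(-1)^1·(+1)^0 = -1.
(-11, -3162 / ℚ) ramifies at {2, 11, 17, ∞}: a division algebra.

[2, 11, 17, inf]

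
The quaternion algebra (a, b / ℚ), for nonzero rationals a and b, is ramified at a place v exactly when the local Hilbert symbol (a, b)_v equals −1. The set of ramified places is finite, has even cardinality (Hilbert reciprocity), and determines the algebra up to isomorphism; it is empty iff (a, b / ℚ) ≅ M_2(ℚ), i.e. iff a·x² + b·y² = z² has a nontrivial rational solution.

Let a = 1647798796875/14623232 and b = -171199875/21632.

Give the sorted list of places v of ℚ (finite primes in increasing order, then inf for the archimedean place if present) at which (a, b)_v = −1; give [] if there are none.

(a, b) ≡ (6, -2310) mod (ℚ^×)²; places V = {2, 3, 5, 7, 11, 13, ∞}.
(a,b)_13: α=-4, u≡2; β=-2, v≡1 (mod 13); (2|13)=-1, (1|13)=+1; sign (−1)^0·-1^-2·+1^-4 = +1.
(a,b)_7: α=4, u≡5; β=3, v≡5 (mod 7); (5|7)=-1, (5|7)=-1; sign (−1)^0·-1^3·-1^4 = -1.
(a,b)_3: α=1, u≡2; β=1, v≡1 (mod 3); (2|3)=-1, (1|3)=+1; sign (−1)^1·-1^1·+1^1 = +1.
(a,b)_2: α=-9, β=-7; u≡3, v≡5 (mod 8); ε(u)ε(v)=1·0, αω(v)=-9·1, βω(u)=-7·1; sum ≡ 0  ⇒  +1.
(a,b)_5: α=6, u≡4; β=3, v≡3 (mod 5); (4|5)=+1, (3|5)=-1; sign (−1)^0·+1^3·-1^6 = +1.
(a,b)_11: α=4, u≡7; β=3, v≡7 (mod 11); (7|11)=-1, (7|11)=-1; sign (−1)^0·-1^3·-1^4 = -1.
(a,b)_∞: sgn(6)=+, sgn(-2310)=−, so +1.
|Ram(6, -2310)| = 2, even; anisotropic at {7, 11}.

[7, 11]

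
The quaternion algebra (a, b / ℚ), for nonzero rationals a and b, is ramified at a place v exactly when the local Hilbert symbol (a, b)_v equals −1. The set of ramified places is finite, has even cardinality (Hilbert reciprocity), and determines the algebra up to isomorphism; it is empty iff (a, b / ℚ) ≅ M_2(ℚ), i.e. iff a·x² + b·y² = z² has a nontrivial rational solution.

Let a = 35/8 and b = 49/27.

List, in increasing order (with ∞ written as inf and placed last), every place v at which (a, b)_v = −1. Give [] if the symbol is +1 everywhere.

(a, b) ≡ (70, 3) mod (ℚ^×)²; places V = {2, 3, 5, 7, ∞}.
(a,b)_∞: sgn(70)=+, sgn(3)=+, so +1.
(a,b)_5: α=1, u≡4; β=0, v≡2 (mod 5); (4|5)=+1, (2|5)=-1; sign (−1)^0·+1^0·-1^1 = -1.
(a,b)_2: α=-3, β=0; u≡3, v≡3 (mod 8); ε(u)ε(v)=1·1, αω(v)=-3·1, βω(u)=0·1; sum ≡ 0  ⇒  +1.
(a,b)_3: α=0, u≡1; β=-3, v≡1 (mod 3); (1|3)=+1, (1|3)=+1; sign (−1)^0·+1^-3·+1^0 = +1.
(a,b)_7: α=1, u≡5; β=2, v≡6 (mod 7); (5|7)=-1, (6|7)=-1; sign (−1)^0·-1^2·-1^1 = -1.
Ram(70, 3) = {5, 7}; no ℚ_5-point on the conic.

[5, 7]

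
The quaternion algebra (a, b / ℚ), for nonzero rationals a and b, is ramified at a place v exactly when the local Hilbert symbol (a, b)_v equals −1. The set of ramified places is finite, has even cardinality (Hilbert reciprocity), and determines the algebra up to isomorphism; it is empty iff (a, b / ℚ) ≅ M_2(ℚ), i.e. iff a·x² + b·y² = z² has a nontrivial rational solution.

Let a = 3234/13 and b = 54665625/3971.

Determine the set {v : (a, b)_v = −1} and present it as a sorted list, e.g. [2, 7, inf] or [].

[2, 5, 11, 13]

Mod squares: a ≡ 858, b ≡ 19635. Check v ∈ {∞, 2, 3, 5, 7, 11, 13, 17, 19}.
v=∞: 858 > 0 and 19635 > 0  ⇒  (a,b)_∞ = +1.
v=13: a=13^-1·(≡10), b=13^0·(≡11) mod 13; (10|13)=+1, (11|13)=-1; (−1)^{-1·0·6}·(+1)^0·(-1)^-1 = -1.
v=2: v_2(a)=1, v_2(b)=0; units ≡ 5, 3 (mod 8); ε·ε+αω+βω = 0·1+1·1+0·1 ≡ 1  ⇒  (a,b)_2 = -1.
v=3: a=3^1·(≡1), b=3^1·(≡2) mod 3; (1|3)=+1, (2|3)=-1; (−1)^{1·1·1}·(+1)^1·(-1)^1 = +1.
v=5: a=5^0·(≡3), b=5^5·(≡3) mod 5; (3|5)=-1, (3|5)=-1; (−1)^{0·5·2}·(-1)^5·(-1)^0 = -1.
v=11: a=11^1·(≡4), b=11^-1·(≡4) mod 11; (4|11)=+1, (4|11)=+1; (−1)^{1·-1·5}·(+1)^-1·(+1)^1 = -1.
v=19: a=19^0·(≡12), b=19^-2·(≡2) mod 19; (12|19)=-1, (2|19)=-1; (−1)^{0·-2·9}·(-1)^-2·(-1)^0 = +1.
v=7: a=7^2·(≡4), b=7^3·(≡3) mod 7; (4|7)=+1, (3|7)=-1; (−1)^{2·3·3}·(+1)^3·(-1)^2 = +1.
v=17: a=17^0·(≡16), b=17^1·(≡16) mod 17; (16|17)=+1, (16|17)=+1; (−1)^{0·1·8}·(+1)^1·(+1)^0 = +1.
Ram(858, 19635) = {2, 5, 11, 13}; no ℚ_2-point on the conic.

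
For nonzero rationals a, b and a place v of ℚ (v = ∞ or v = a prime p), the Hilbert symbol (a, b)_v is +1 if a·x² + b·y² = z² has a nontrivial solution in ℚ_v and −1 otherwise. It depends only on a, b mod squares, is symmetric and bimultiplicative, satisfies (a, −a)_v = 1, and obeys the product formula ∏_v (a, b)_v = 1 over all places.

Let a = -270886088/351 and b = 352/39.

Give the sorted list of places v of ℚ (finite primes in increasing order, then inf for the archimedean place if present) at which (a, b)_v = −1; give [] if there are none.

Mod squares: a ≡ -78, b ≡ 858. Check v ∈ {∞, 2, 3, 11, 13, 23}.
v=13: a=13^-1·(≡8), b=13^-1·(≡9) mod 13; (8|13)=-1, (9|13)=+1; (−1)^{-1·-1·6}·(-1)^-1·(+1)^-1 = -1.
v=3: a=3^-3·(≡1), b=3^-1·(≡1) mod 3; (1|3)=+1, (1|3)=+1; (−1)^{-3·-1·1}·(+1)^-1·(+1)^-3 = -1.
v=11: a=11^2·(≡8), b=11^1·(≡9) mod 11; (8|11)=-1, (9|11)=+1; (−1)^{2·1·5}·(-1)^1·(+1)^2 = -1.
v=23: a=23^4·(≡15), b=23^0·(≡22) mod 23; (15|23)=-1, (22|23)=-1; (−1)^{4·0·11}·(-1)^0·(-1)^4 = +1.
v=∞: -78 < 0 and 858 > 0  ⇒  (a,b)_∞ = +1.
v=2: v_2(a)=3, v_2(b)=5; units ≡ 1, 5 (mod 8); ε·ε+αω+βω = 0·0+3·1+5·0 ≡ 1  ⇒  (a,b)_2 = -1.
(-78, 858 / ℚ) ramifies at {2, 3, 11, 13}: a division algebra.

[2, 3, 11, 13]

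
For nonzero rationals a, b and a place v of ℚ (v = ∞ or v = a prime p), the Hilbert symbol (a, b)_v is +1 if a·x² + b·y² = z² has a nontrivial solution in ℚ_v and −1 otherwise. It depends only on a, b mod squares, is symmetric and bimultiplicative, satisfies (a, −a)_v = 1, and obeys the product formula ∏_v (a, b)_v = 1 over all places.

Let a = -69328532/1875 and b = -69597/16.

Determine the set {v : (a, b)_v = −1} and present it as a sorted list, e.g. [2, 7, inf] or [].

[11, 13, 19, inf]

(a, b) ≡ (-6279, -7733) mod (ℚ^×)²; places V = {2, 3, 5, 7, 11, 13, 19, 23, 37, ∞}.
(a,b)_7: α=3, u≡6; β=0, v≡2 (mod 7); (6|7)=-1, (2|7)=+1; sign (−1)^0·-1^0·+1^3 = +1.
(a,b)_11: α=0, u≡7; β=1, v≡4 (mod 11); (7|11)=-1, (4|11)=+1; sign (−1)^0·-1^1·+1^0 = -1.
(a,b)_2: α=2, β=-4; u≡1, v≡3 (mod 8); ε(u)ε(v)=0·1, αω(v)=2·1, βω(u)=-4·0; sum ≡ 0  ⇒  +1.
(a,b)_5: α=-4, u≡1; β=0, v≡3 (mod 5); (1|5)=+1, (3|5)=-1; sign (−1)^0·+1^0·-1^-4 = +1.
(a,b)_13: α=3, u≡7; β=0, v≡6 (mod 13); (7|13)=-1, (6|13)=-1; sign (−1)^0·-1^0·-1^3 = -1.
(a,b)_3: α=-1, u≡1; β=2, v≡1 (mod 3); (1|3)=+1, (1|3)=+1; sign (−1)^0·+1^2·+1^-1 = +1.
(a,b)_∞: sgn(-6279)=−, sgn(-7733)=−, so -1.
(a,b)_23: α=1, u≡8; β=0, v≡13 (mod 23); (8|23)=+1, (13|23)=+1; sign (−1)^0·+1^0·+1^1 = +1.
(a,b)_37: α=0, u≡25; β=1, v≡5 (mod 37); (25|37)=+1, (5|37)=-1; sign (−1)^0·+1^1·-1^0 = +1.
(a,b)_19: α=0, u≡13; β=1, v≡5 (mod 19); (13|19)=-1, (5|19)=+1; sign (−1)^0·-1^1·+1^0 = -1.
(-6279, -7733 / ℚ) ramifies at {11, 13, 19, ∞}: a division algebra.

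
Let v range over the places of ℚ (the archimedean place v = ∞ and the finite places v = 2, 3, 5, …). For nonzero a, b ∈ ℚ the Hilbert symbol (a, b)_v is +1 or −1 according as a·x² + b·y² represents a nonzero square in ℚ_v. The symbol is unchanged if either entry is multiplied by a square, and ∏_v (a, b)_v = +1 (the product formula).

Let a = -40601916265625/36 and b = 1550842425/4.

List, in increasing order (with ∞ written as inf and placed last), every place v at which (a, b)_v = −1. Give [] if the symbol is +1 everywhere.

[13, 17]

Mod squares: a ≡ -3089801, b ≡ 6892633. Check v ∈ {∞, 2, 3, 5, 11, 13, 17, 29, 31, 41}.
v=31: a=31^1·(≡20), b=31^1·(≡22) mod 31; (20|31)=+1, (22|31)=-1; (−1)^{1·1·15}·(+1)^1·(-1)^1 = +1.
v=11: a=11^1·(≡5), b=11^1·(≡7) mod 11; (5|11)=+1, (7|11)=-1; (−1)^{1·1·5}·(+1)^1·(-1)^1 = +1.
v=41: a=41^1·(≡34), b=41^1·(≡24) mod 41; (34|41)=-1, (24|41)=-1; (−1)^{1·1·20}·(-1)^1·(-1)^1 = +1.
v=∞: -3089801 < 0 and 6892633 > 0  ⇒  (a,b)_∞ = +1.
v=29: a=29^2·(≡9), b=29^1·(≡5) mod 29; (9|29)=+1, (5|29)=+1; (−1)^{2·1·14}·(+1)^1·(+1)^2 = +1.
v=13: a=13^1·(≡6), b=13^0·(≡7) mod 13; (6|13)=-1, (7|13)=-1; (−1)^{1·0·6}·(-1)^0·(-1)^1 = -1.
v=3: a=3^-2·(≡1), b=3^2·(≡1) mod 3; (1|3)=+1, (1|3)=+1; (−1)^{-2·2·1}·(+1)^2·(+1)^-2 = +1.
v=5: a=5^6·(≡4), b=5^2·(≡3) mod 5; (4|5)=+1, (3|5)=-1; (−1)^{6·2·2}·(+1)^2·(-1)^6 = +1.
v=2: v_2(a)=-2, v_2(b)=-2; units ≡ 7, 1 (mod 8); ε·ε+αω+βω = 1·0+-2·0+-2·0 ≡ 0  ⇒  (a,b)_2 = +1.
v=17: a=17^1·(≡3), b=17^1·(≡16) mod 17; (3|17)=-1, (16|17)=+1; (−1)^{1·1·8}·(-1)^1·(+1)^1 = -1.
|Ram(-3089801, 6892633)| = 2, even; anisotropic at {13, 17}.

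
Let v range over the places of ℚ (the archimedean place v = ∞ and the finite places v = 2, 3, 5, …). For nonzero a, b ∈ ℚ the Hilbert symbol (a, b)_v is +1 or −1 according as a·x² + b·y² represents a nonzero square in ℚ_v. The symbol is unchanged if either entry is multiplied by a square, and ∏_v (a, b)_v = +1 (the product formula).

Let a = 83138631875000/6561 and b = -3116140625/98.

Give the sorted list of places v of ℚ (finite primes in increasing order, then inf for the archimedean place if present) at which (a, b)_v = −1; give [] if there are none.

(a, b) ≡ (2990, -754) mod (ℚ^×)²; places V = {2, 3, 5, 7, 13, 23, 29, ∞}.
(a,b)_3: α=-8, u≡2; β=0, v≡2 (mod 3); (2|3)=-1, (2|3)=-1; sign (−1)^0·-1^0·-1^-8 = +1.
(a,b)_2: α=3, β=-1; u≡7, v≡7 (mod 8); ε(u)ε(v)=1·1, αω(v)=3·0, βω(u)=-1·0; sum ≡ 1  ⇒  -1.
(a,b)_29: α=2, u≡15; β=1, v≡18 (mod 29); (15|29)=-1, (18|29)=-1; sign (−1)^0·-1^1·-1^2 = -1.
(a,b)_13: α=1, u≡1; β=1, v≡2 (mod 13); (1|13)=+1, (2|13)=-1; sign (−1)^0·+1^1·-1^1 = -1.
(a,b)_5: α=7, u≡3; β=6, v≡4 (mod 5); (3|5)=-1, (4|5)=+1; sign (−1)^0·-1^6·+1^7 = +1.
(a,b)_23: α=3, u≡5; β=2, v≡11 (mod 23); (5|23)=-1, (11|23)=-1; sign (−1)^0·-1^2·-1^3 = -1.
(a,b)_7: α=0, u≡1; β=-2, v≡2 (mod 7); (1|7)=+1, (2|7)=+1; sign (−1)^0·+1^-2·+1^0 = +1.
(a,b)_∞: sgn(2990)=+, sgn(-754)=−, so +1.
Ram(2990, -754) = {2, 13, 23, 29}; no ℚ_2-point on the conic.

[2, 13, 23, 29]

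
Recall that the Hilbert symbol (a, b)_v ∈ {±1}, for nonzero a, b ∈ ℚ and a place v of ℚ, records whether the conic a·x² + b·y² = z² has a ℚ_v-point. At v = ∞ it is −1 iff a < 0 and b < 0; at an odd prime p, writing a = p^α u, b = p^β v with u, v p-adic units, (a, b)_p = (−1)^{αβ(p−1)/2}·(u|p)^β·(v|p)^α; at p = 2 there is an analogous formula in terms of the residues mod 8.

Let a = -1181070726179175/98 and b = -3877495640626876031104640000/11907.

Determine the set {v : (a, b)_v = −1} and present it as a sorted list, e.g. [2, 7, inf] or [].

[2, 13, 19, 23, 37, inf]

Mod squares: a ≡ -1406, b ≡ -17043. Check v ∈ {∞, 2, 3, 5, 7, 13, 17, 19, 23, 37}.
v=∞: -1406 < 0 and -17043 < 0  ⇒  (a,b)_∞ = -1.
v=37: a=37^1·(≡21), b=37^2·(≡17) mod 37; (21|37)=+1, (17|37)=-1; (−1)^{1·2·18}·(+1)^2·(-1)^1 = -1.
v=5: a=5^2·(≡1), b=5^4·(≡3) mod 5; (1|5)=+1, (3|5)=-1; (−1)^{2·4·2}·(+1)^4·(-1)^2 = +1.
v=17: a=17^4·(≡5), b=17^6·(≡9) mod 17; (5|17)=-1, (9|17)=+1; (−1)^{4·6·8}·(-1)^6·(+1)^4 = +1.
v=7: a=7^-2·(≡4), b=7^-2·(≡1) mod 7; (4|7)=+1, (1|7)=+1; (−1)^{-2·-2·3}·(+1)^-2·(+1)^-2 = +1.
v=3: a=3^2·(≡1), b=3^-5·(≡1) mod 3; (1|3)=+1, (1|3)=+1; (−1)^{2·-5·1}·(+1)^-5·(+1)^2 = +1.
v=19: a=19^1·(≡18), b=19^3·(≡12) mod 19; (18|19)=-1, (12|19)=-1; (−1)^{1·3·9}·(-1)^3·(-1)^1 = -1.
v=13: a=13^2·(≡2), b=13^3·(≡5) mod 13; (2|13)=-1, (5|13)=-1; (−1)^{2·3·6}·(-1)^3·(-1)^2 = -1.
v=2: v_2(a)=-1, v_2(b)=10; units ≡ 1, 5 (mod 8); ε·ε+αω+βω = 0·0+-1·1+10·0 ≡ 1  ⇒  (a,b)_2 = -1.
v=23: a=23^2·(≡11), b=23^3·(≡1) mod 23; (11|23)=-1, (1|23)=+1; (−1)^{2·3·11}·(-1)^3·(+1)^2 = -1.
Ram(-1406, -17043) = {2, 13, 19, 23, 37, ∞}; no ℚ_2-point on the conic.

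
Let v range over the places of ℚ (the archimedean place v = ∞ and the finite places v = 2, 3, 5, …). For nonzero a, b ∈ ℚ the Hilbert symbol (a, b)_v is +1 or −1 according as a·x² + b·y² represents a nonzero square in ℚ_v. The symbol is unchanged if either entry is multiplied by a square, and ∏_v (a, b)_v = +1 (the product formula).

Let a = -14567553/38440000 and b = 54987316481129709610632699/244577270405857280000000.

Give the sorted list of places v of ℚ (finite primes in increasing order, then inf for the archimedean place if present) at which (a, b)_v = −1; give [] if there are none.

(a, b) ≡ (-273, 455) mod (ℚ^×)²; places V = {2, 3, 5, 7, 11, 13, 29, 31, ∞}.
(a,b)_31: α=-2, u≡6; β=-6, v≡21 (mod 31); (6|31)=-1, (21|31)=-1; sign (−1)^0·-1^-6·-1^-2 = +1.
(a,b)_13: α=1, u≡6; β=3, v≡10 (mod 13); (6|13)=-1, (10|13)=+1; sign (−1)^0·-1^3·+1^1 = -1.
(a,b)_∞: sgn(-273)=−, sgn(455)=+, so +1.
(a,b)_7: α=3, u≡3; β=11, v≡2 (mod 7); (3|7)=-1, (2|7)=+1; sign (−1)^1·-1^11·+1^3 = +1.
(a,b)_11: α=2, u≡7; β=8, v≡1 (mod 11); (7|11)=-1, (1|11)=+1; sign (−1)^0·-1^8·+1^2 = +1.
(a,b)_29: α=0, u≡19; β=-2, v≡4 (mod 29); (19|29)=-1, (4|29)=+1; sign (−1)^0·-1^-2·+1^0 = +1.
(a,b)_5: α=-4, u≡3; β=-7, v≡1 (mod 5); (3|5)=-1, (1|5)=+1; sign (−1)^0·-1^-7·+1^-4 = -1.
(a,b)_3: α=3, u≡2; β=10, v≡2 (mod 3); (2|3)=-1, (2|3)=-1; sign (−1)^0·-1^10·-1^3 = -1.
(a,b)_2: α=-6, β=-22; u≡7, v≡7 (mod 8); ε(u)ε(v)=1·1, αω(v)=-6·0, βω(u)=-22·0; sum ≡ 1  ⇒  -1.
Ram(-273, 455) = {2, 3, 5, 13}; no ℚ_2-point on the conic.

[2, 3, 5, 13]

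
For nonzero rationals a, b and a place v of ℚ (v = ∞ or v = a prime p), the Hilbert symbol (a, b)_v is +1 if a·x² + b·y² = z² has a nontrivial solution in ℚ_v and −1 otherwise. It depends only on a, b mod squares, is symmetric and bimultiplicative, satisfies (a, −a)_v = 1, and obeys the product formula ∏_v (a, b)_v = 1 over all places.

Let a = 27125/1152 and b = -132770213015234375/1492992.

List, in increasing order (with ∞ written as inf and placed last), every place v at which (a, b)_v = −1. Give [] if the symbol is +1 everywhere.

[2, 5, 31, 37]

(a, b) ≡ (2170, -15022) mod (ℚ^×)²; places V = {2, 3, 5, 7, 29, 31, 37, ∞}.
(a,b)_5: α=3, u≡1; β=8, v≡3 (mod 5); (1|5)=+1, (3|5)=-1; sign (−1)^0·+1^8·-1^3 = -1.
(a,b)_37: α=0, u≡23; β=1, v≡34 (mod 37); (23|37)=-1, (34|37)=+1; sign (−1)^0·-1^1·+1^0 = -1.
(a,b)_∞: sgn(2170)=+, sgn(-15022)=−, so +1.
(a,b)_2: α=-7, β=-11; u≡5, v≡1 (mod 8); ε(u)ε(v)=0·0, αω(v)=-7·0, βω(u)=-11·1; sum ≡ 1  ⇒  -1.
(a,b)_29: α=0, u≡6; β=1, v≡20 (mod 29); (6|29)=+1, (20|29)=+1; sign (−1)^0·+1^1·+1^0 = +1.
(a,b)_3: α=-2, u≡1; β=-6, v≡2 (mod 3); (1|3)=+1, (2|3)=-1; sign (−1)^0·+1^-6·-1^-2 = +1.
(a,b)_31: α=1, u≡20; β=4, v≡11 (mod 31); (20|31)=+1, (11|31)=-1; sign (−1)^0·+1^4·-1^1 = -1.
(a,b)_7: α=1, u≡1; β=3, v≡6 (mod 7); (1|7)=+1, (6|7)=-1; sign (−1)^1·+1^3·-1^1 = +1.
(2170, -15022 / ℚ) ramifies at {2, 5, 31, 37}: a division algebra.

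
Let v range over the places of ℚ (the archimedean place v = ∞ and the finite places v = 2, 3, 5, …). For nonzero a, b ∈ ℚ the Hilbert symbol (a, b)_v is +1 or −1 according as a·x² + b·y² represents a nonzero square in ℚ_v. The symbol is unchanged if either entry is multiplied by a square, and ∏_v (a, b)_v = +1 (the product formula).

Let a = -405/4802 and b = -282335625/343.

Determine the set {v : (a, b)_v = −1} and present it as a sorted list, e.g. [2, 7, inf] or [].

(a, b) ≡ (-10, -231) mod (ℚ^×)²; places V = {2, 3, 5, 7, 11, 13, ∞}.
(a,b)_5: α=1, u≡2; β=4, v≡1 (mod 5); (2|5)=-1, (1|5)=+1; sign (−1)^0·-1^4·+1^1 = +1.
(a,b)_3: α=4, u≡2; β=5, v≡1 (mod 3); (2|3)=-1, (1|3)=+1; sign (−1)^0·-1^5·+1^4 = -1.
(a,b)_11: α=0, u≡4; β=1, v≡4 (mod 11); (4|11)=+1, (4|11)=+1; sign (−1)^0·+1^1·+1^0 = +1.
(a,b)_2: α=-1, β=0; u≡3, v≡1 (mod 8); ε(u)ε(v)=1·0, αω(v)=-1·0, βω(u)=0·1; sum ≡ 0  ⇒  +1.
(a,b)_∞: sgn(-10)=−, sgn(-231)=−, so -1.
(a,b)_7: α=-4, u≡4; β=-3, v≡2 (mod 7); (4|7)=+1, (2|7)=+1; sign (−1)^0·+1^-3·+1^-4 = +1.
(a,b)_13: α=0, u≡10; β=2, v≡1 (mod 13); (10|13)=+1, (1|13)=+1; sign (−1)^0·+1^2·+1^0 = +1.
Ram(-10, -231) = {3, ∞}; no ℚ_3-point on the conic.

[3, inf]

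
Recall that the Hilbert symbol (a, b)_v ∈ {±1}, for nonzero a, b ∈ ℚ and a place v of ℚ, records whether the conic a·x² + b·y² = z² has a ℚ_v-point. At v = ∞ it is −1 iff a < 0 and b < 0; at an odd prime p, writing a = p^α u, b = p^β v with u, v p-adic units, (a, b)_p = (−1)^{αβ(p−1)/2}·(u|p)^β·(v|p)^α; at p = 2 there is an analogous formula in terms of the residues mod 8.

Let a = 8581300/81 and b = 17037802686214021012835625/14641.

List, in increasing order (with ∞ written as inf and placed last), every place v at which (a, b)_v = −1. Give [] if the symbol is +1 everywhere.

(a, b) ≡ (85813, 2737) mod (ℚ^×)²; places V = {2, 3, 5, 7, 11, 13, 17, 23, 41, ∞}.
(a,b)_41: α=1, u≡5; β=4, v≡1 (mod 41); (5|41)=+1, (1|41)=+1; sign (−1)^0·+1^4·+1^1 = +1.
(a,b)_∞: sgn(85813)=+, sgn(2737)=+, so +1.
(a,b)_2: α=2, β=0; u≡5, v≡1 (mod 8); ε(u)ε(v)=0·0, αω(v)=2·0, βω(u)=0·1; sum ≡ 0  ⇒  +1.
(a,b)_13: α=1, u≡4; β=4, v≡5 (mod 13); (4|13)=+1, (5|13)=-1; sign (−1)^0·+1^4·-1^1 = -1.
(a,b)_3: α=-4, u≡1; β=2, v≡1 (mod 3); (1|3)=+1, (1|3)=+1; sign (−1)^0·+1^2·+1^-4 = +1.
(a,b)_11: α=0, u≡6; β=-4, v≡3 (mod 11); (6|11)=-1, (3|11)=+1; sign (−1)^0·-1^-4·+1^0 = +1.
(a,b)_17: α=0, u≡7; β=1, v≡9 (mod 17); (7|17)=-1, (9|17)=+1; sign (−1)^0·-1^1·+1^0 = -1.
(a,b)_7: α=1, u≡1; β=3, v≡5 (mod 7); (1|7)=+1, (5|7)=-1; sign (−1)^1·+1^3·-1^1 = +1.
(a,b)_23: α=1, u≡11; β=5, v≡13 (mod 23); (11|23)=-1, (13|23)=+1; sign (−1)^1·-1^5·+1^1 = +1.
(a,b)_5: α=2, u≡2; β=4, v≡2 (mod 5); (2|5)=-1, (2|5)=-1; sign (−1)^0·-1^4·-1^2 = +1.
|Ram(85813, 2737)| = 2, even; anisotropic at {13, 17}.

[13, 17]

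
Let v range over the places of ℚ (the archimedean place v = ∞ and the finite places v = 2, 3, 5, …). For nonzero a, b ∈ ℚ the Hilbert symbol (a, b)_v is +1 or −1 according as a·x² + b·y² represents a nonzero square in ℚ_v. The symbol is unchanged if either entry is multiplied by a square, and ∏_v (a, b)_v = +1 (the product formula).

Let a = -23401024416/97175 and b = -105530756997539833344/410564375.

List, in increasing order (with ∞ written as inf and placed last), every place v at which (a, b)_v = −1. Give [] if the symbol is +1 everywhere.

Mod squares: a ≡ -3432198, b ≡ -28842. Check v ∈ {∞, 2, 3, 5, 7, 11, 13, 17, 19, 23}.
v=5: a=5^-2·(≡2), b=5^-4·(≡2) mod 5; (2|5)=-1, (2|5)=-1; (−1)^{-2·-4·2}·(-1)^-4·(-1)^-2 = +1.
v=∞: -3432198 < 0 and -28842 < 0  ⇒  (a,b)_∞ = -1.
v=3: a=3^5·(≡2), b=3^13·(≡1) mod 3; (2|3)=-1, (1|3)=+1; (−1)^{5·13·1}·(-1)^13·(+1)^5 = +1.
v=11: a=11^3·(≡6), b=11^3·(≡6) mod 11; (6|11)=-1, (6|11)=-1; (−1)^{3·3·5}·(-1)^3·(-1)^3 = -1.
v=7: a=7^1·(≡1), b=7^2·(≡5) mod 7; (1|7)=+1, (5|7)=-1; (−1)^{1·2·3}·(+1)^2·(-1)^1 = -1.
v=2: v_2(a)=5, v_2(b)=9; units ≡ 5, 3 (mod 8); ε·ε+αω+βω = 0·1+5·1+9·1 ≡ 0  ⇒  (a,b)_2 = +1.
v=23: a=23^-1·(≡17), b=23^-1·(≡19) mod 23; (17|23)=-1, (19|23)=-1; (−1)^{-1·-1·11}·(-1)^-1·(-1)^-1 = -1.
v=17: a=17^1·(≡1), b=17^2·(≡5) mod 17; (1|17)=+1, (5|17)=-1; (−1)^{1·2·8}·(+1)^2·(-1)^1 = -1.
v=13: a=13^-2·(≡12), b=13^-4·(≡7) mod 13; (12|13)=+1, (7|13)=-1; (−1)^{-2·-4·6}·(+1)^-4·(-1)^-2 = +1.
v=19: a=19^1·(≡12), b=19^3·(≡14) mod 19; (12|19)=-1, (14|19)=-1; (−1)^{1·3·9}·(-1)^3·(-1)^1 = -1.
(-3432198, -28842 / ℚ) ramifies at {7, 11, 17, 19, 23, ∞}: a division algebra.

[7, 11, 17, 19, 23, inf]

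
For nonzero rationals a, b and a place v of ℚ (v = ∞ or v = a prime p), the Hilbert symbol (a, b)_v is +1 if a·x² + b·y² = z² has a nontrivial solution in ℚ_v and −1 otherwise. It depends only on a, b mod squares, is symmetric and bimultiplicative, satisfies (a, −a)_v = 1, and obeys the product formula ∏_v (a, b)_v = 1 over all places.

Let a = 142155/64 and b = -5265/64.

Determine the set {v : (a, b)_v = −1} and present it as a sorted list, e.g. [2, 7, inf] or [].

[2, 5]

(a, b) ≡ (195, -65) mod (ℚ^×)²; places V = {2, 3, 5, 13, ∞}.
(a,b)_2: α=-6, β=-6; u≡3, v≡7 (mod 8); ε(u)ε(v)=1·1, αω(v)=-6·0, βω(u)=-6·1; sum ≡ 1  ⇒  -1.
(a,b)_13: α=1, u≡11; β=1, v≡2 (mod 13); (11|13)=-1, (2|13)=-1; sign (−1)^0·-1^1·-1^1 = +1.
(a,b)_5: α=1, u≡4; β=1, v≡3 (mod 5); (4|5)=+1, (3|5)=-1; sign (−1)^0·+1^1·-1^1 = -1.
(a,b)_3: α=7, u≡2; β=4, v≡1 (mod 3); (2|3)=-1, (1|3)=+1; sign (−1)^0·-1^4·+1^7 = +1.
(a,b)_∞: sgn(195)=+, sgn(-65)=−, so +1.
(195, -65 / ℚ) ramifies at {2, 5}: a division algebra.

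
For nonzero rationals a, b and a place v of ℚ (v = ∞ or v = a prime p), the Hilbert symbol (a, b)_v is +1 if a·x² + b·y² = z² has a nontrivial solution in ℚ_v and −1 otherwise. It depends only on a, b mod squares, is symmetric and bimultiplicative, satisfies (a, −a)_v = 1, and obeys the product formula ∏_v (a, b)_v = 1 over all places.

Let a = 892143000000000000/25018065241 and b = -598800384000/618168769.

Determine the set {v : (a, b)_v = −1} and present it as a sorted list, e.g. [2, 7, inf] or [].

[5, 7, 13, 17]

Mod squares: a ≡ 7, b ≡ -3315. Check v ∈ {∞, 2, 3, 5, 7, 13, 17, 23, 47}.
v=13: a=13^-2·(≡5), b=13^1·(≡2) mod 13; (5|13)=-1, (2|13)=-1; (−1)^{-2·1·6}·(-1)^1·(-1)^-2 = -1.
v=3: a=3^2·(≡1), b=3^3·(≡2) mod 3; (1|3)=+1, (2|3)=-1; (−1)^{2·3·1}·(+1)^3·(-1)^2 = +1.
v=17: a=17^2·(≡5), b=17^1·(≡13) mod 17; (5|17)=-1, (13|17)=+1; (−1)^{2·1·8}·(-1)^1·(+1)^2 = -1.
v=47: a=47^0·(≡28), b=47^-2·(≡45) mod 47; (28|47)=+1, (45|47)=-1; (−1)^{0·-2·23}·(+1)^-2·(-1)^0 = +1.
v=∞: 7 > 0 and -3315 < 0  ⇒  (a,b)_∞ = +1.
v=23: a=23^-6·(≡5), b=23^-4·(≡15) mod 23; (5|23)=-1, (15|23)=-1; (−1)^{-6·-4·11}·(-1)^-4·(-1)^-6 = +1.
v=2: v_2(a)=12, v_2(b)=14; units ≡ 7, 5 (mod 8); ε·ε+αω+βω = 1·0+12·1+14·0 ≡ 0  ⇒  (a,b)_2 = +1.
v=7: a=7^3·(≡4), b=7^2·(≡5) mod 7; (4|7)=+1, (5|7)=-1; (−1)^{3·2·3}·(+1)^2·(-1)^3 = -1.
v=5: a=5^12·(≡3), b=5^3·(≡2) mod 5; (3|5)=-1, (2|5)=-1; (−1)^{12·3·2}·(-1)^3·(-1)^12 = -1.
(7, -3315 / ℚ) ramifies at {5, 7, 13, 17}: a division algebra.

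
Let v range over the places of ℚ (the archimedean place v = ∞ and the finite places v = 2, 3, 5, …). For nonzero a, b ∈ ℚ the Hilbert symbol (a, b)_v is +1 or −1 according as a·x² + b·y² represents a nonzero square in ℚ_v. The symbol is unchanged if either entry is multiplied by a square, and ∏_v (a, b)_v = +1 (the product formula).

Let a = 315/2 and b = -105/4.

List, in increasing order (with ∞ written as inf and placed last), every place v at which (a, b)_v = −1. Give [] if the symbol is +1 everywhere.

Mod squares: a ≡ 70, b ≡ -105. Check v ∈ {∞, 2, 3, 5, 7}.
v=5: a=5^1·(≡4), b=5^1·(≡1) mod 5; (4|5)=+1, (1|5)=+1; (−1)^{1·1·2}·(+1)^1·(+1)^1 = +1.
v=2: v_2(a)=-1, v_2(b)=-2; units ≡ 3, 7 (mod 8); ε·ε+αω+βω = 1·1+-1·0+-2·1 ≡ 1  ⇒  (a,b)_2 = -1.
v=∞: 70 > 0 and -105 < 0  ⇒  (a,b)_∞ = +1.
v=7: a=7^1·(≡5), b=7^1·(≡5) mod 7; (5|7)=-1, (5|7)=-1; (−1)^{1·1·3}·(-1)^1·(-1)^1 = -1.
v=3: a=3^2·(≡1), b=3^1·(≡1) mod 3; (1|3)=+1, (1|3)=+1; (−1)^{2·1·1}·(+1)^1·(+1)^2 = +1.
Ram(70, -105) = {2, 7}; no ℚ_2-point on the conic.

[2, 7]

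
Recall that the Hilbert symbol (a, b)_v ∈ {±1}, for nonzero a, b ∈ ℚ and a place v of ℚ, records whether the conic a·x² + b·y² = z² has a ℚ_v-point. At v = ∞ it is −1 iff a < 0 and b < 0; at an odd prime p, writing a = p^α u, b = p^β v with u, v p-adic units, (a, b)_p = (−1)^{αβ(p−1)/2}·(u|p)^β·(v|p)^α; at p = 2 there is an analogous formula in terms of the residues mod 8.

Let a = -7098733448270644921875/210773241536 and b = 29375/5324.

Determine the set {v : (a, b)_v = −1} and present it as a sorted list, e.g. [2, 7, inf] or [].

[11, 31]

Mod squares: a ≡ -3865760481, b ≡ 517. Check v ∈ {∞, 2, 3, 5, 11, 13, 17, 31, 37, 41, 47, 53}.
v=41: a=41^1·(≡31), b=41^0·(≡31) mod 41; (31|41)=+1, (31|41)=+1; (−1)^{1·0·20}·(+1)^0·(+1)^1 = +1.
v=37: a=37^1·(≡23), b=37^0·(≡10) mod 37; (23|37)=-1, (10|37)=+1; (−1)^{1·0·18}·(-1)^0·(+1)^1 = +1.
v=5: a=5^8·(≡4), b=5^4·(≡3) mod 5; (4|5)=+1, (3|5)=-1; (−1)^{8·4·2}·(+1)^4·(-1)^8 = +1.
v=2: v_2(a)=-6, v_2(b)=-2; units ≡ 7, 5 (mod 8); ε·ε+αω+βω = 1·0+-6·1+-2·0 ≡ 0  ⇒  (a,b)_2 = +1.
v=47: a=47^3·(≡4), b=47^1·(≡30) mod 47; (4|47)=+1, (30|47)=-1; (−1)^{3·1·23}·(+1)^1·(-1)^3 = +1.
v=3: a=3^5·(≡2), b=3^0·(≡1) mod 3; (2|3)=-1, (1|3)=+1; (−1)^{5·0·1}·(-1)^0·(+1)^5 = +1.
v=∞: -3865760481 < 0 and 517 > 0  ⇒  (a,b)_∞ = +1.
v=11: a=11^-7·(≡3), b=11^-3·(≡4) mod 11; (3|11)=+1, (4|11)=+1; (−1)^{-7·-3·5}·(+1)^-3·(+1)^-7 = -1.
v=17: a=17^2·(≡11), b=17^0·(≡11) mod 17; (11|17)=-1, (11|17)=-1; (−1)^{2·0·8}·(-1)^0·(-1)^2 = +1.
v=13: a=13^-2·(≡2), b=13^0·(≡3) mod 13; (2|13)=-1, (3|13)=+1; (−1)^{-2·0·6}·(-1)^0·(+1)^-2 = +1.
v=53: a=53^1·(≡51), b=53^0·(≡16) mod 53; (51|53)=-1, (16|53)=+1; (−1)^{1·0·26}·(-1)^0·(+1)^1 = +1.
v=31: a=31^1·(≡3), b=31^0·(≡21) mod 31; (3|31)=-1, (21|31)=-1; (−1)^{1·0·15}·(-1)^0·(-1)^1 = -1.
(-3865760481, 517 / ℚ) ramifies at {11, 31}: a division algebra.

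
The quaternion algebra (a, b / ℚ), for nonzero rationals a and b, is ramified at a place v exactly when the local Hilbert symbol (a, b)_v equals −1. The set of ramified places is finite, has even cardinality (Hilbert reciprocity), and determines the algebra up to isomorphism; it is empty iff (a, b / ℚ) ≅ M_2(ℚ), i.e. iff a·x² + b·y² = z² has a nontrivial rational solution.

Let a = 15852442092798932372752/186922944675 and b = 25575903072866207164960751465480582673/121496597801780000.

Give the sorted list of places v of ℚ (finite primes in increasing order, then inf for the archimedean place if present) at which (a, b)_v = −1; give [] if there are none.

[2, 7, 11, 29]

(a, b) ≡ (6699, 754) mod (ℚ^×)²; places V = {2, 3, 5, 7, 11, 13, 17, 29, 31, 37, 43, 47, 53, ∞}.
(a,b)_7: α=1, u≡5; β=2, v≡5 (mod 7); (5|7)=-1, (5|7)=-1; sign (−1)^0·-1^2·-1^1 = -1.
(a,b)_53: α=4, u≡39; β=6, v≡34 (mod 53); (39|53)=-1, (34|53)=-1; sign (−1)^0·-1^6·-1^4 = +1.
(a,b)_29: α=3, u≡22; β=5, v≡8 (mod 29); (22|29)=+1, (8|29)=-1; sign (−1)^0·+1^5·-1^3 = -1.
(a,b)_11: α=1, u≡9; β=2, v≡7 (mod 11); (9|11)=+1, (7|11)=-1; sign (−1)^0·+1^2·-1^1 = -1.
(a,b)_13: α=2, u≡10; β=3, v≡11 (mod 13); (10|13)=+1, (11|13)=-1; sign (−1)^0·+1^3·-1^2 = +1.
(a,b)_17: α=2, u≡8; β=6, v≡14 (mod 17); (8|17)=+1, (14|17)=-1; sign (−1)^0·+1^6·-1^2 = +1.
(a,b)_2: α=4, β=-5; u≡3, v≡1 (mod 8); ε(u)ε(v)=1·0, αω(v)=4·0, βω(u)=-5·1; sum ≡ 1  ⇒  -1.
(a,b)_47: α=0, u≡4; β=2, v≡21 (mod 47); (4|47)=+1, (21|47)=+1; sign (−1)^0·+1^2·+1^0 = +1.
(a,b)_3: α=-7, u≡1; β=4, v≡1 (mod 3); (1|3)=+1, (1|3)=+1; sign (−1)^0·+1^4·+1^-7 = +1.
(a,b)_5: α=-2, u≡1; β=-4, v≡1 (mod 5); (1|5)=+1, (1|5)=+1; sign (−1)^0·+1^-4·+1^-2 = +1.
(a,b)_43: α=-4, u≡12; β=-6, v≡16 (mod 43); (12|43)=-1, (16|43)=+1; sign (−1)^0·-1^-6·+1^-4 = +1.
(a,b)_∞: sgn(6699)=+, sgn(754)=+, so +1.
(a,b)_31: α=0, u≡6; β=-2, v≡18 (mod 31); (6|31)=-1, (18|31)=+1; sign (−1)^0·-1^-2·+1^0 = +1.
(a,b)_37: α=2, u≡20; β=0, v≡5 (mod 37); (20|37)=-1, (5|37)=-1; sign (−1)^0·-1^0·-1^2 = +1.
(6699, 754 / ℚ) ramifies at {2, 7, 11, 29}: a division algebra.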